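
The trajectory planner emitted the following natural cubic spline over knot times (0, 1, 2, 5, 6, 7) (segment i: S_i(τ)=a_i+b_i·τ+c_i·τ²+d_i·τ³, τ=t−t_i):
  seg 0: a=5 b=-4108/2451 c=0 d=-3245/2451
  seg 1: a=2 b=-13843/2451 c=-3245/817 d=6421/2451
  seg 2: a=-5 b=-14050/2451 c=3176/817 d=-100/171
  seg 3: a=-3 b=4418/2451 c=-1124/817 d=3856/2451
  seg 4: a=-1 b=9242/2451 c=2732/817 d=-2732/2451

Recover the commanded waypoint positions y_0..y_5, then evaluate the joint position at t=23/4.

y_0 = S_0(0) = a_0 = 5
y_1 = S_1(0) = a_1 = 2
y_2 = S_2(0) = a_2 = -5
y_3 = S_3(0) = a_3 = -3
y_4 = S_4(0) = a_4 = -1
y_5 = S_4(1) = 5
t_q=23/4 is in segment 3 (τ=3/4); S_3(τ)=-2873/1634

y_0=5 y_1=2 y_2=-5 y_3=-3 y_4=-1 y_5=5
S(23/4) = -2873/1634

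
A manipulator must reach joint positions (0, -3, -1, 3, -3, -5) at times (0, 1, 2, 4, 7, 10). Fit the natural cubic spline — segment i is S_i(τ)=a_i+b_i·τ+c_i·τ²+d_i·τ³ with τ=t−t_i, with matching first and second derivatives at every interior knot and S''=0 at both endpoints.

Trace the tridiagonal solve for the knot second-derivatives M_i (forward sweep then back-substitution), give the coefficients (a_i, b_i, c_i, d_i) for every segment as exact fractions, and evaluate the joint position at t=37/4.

Δ: Δ0=-3, Δ1=2, Δ2=2, Δ3=-2, Δ4=-2/3
row 1: diag=4, rhs=30; c'=1/4, d'=15/2
row 2: denom=6−1·1/4=23/4; d'=(0−1·15/2)/(23/4)=-30/23
row 3: denom=10−2·8/23=214/23; d'=(-24−2·-30/23)/(214/23)=-246/107
row 4: denom=12−3·69/214=2361/214; d'=(8−3·-246/107)/(2361/214)=3188/2361
back: M4=3188/2361
back: M3=-246/107−69/214·3188/2361=-2152/787
back: M2=-30/23−8/23·-2152/787=-278/787
back: M1=15/2−1/4·-278/787=5972/787
M: M0=0, M1=5972/787, M2=-278/787, M3=-2152/787, M4=3188/2361, M5=0
seg 0: a=0, c=M0/2=0, d=(M1−M0)/(6·1)=2986/2361, b=Δ0−h0·(2M0+M1)/6=-10069/2361
seg 1: a=-3, c=M1/2=2986/787, d=(M2−M1)/(6·1)=-3125/2361, b=Δ1−h1·(2M1+M2)/6=-1111/2361
seg 2: a=-1, c=M2/2=-139/787, d=(M3−M2)/(6·2)=-937/4722, b=Δ2−h2·(2M2+M3)/6=7430/2361
seg 3: a=3, c=M3/2=-1076/787, d=(M4−M3)/(6·3)=4822/21249, b=Δ3−h3·(2M3+M4)/6=140/2361
seg 4: a=-3, c=M4/2=1594/2361, d=(M5−M4)/(6·3)=-1594/21249, b=Δ4−h4·(2M4+M5)/6=-4762/2361
t_q=37/4 → seg 4, τ=9/4; S=-3+-4762/2361·τ+1594/2361·τ²+-1594/21249·τ³=-125283/25184

  seg 0: a=0 b=-10069/2361 c=0 d=2986/2361
  seg 1: a=-3 b=-1111/2361 c=2986/787 d=-3125/2361
  seg 2: a=-1 b=7430/2361 c=-139/787 d=-937/4722
  seg 3: a=3 b=140/2361 c=-1076/787 d=4822/21249
  seg 4: a=-3 b=-4762/2361 c=1594/2361 d=-1594/21249
S(37/4) = -125283/25184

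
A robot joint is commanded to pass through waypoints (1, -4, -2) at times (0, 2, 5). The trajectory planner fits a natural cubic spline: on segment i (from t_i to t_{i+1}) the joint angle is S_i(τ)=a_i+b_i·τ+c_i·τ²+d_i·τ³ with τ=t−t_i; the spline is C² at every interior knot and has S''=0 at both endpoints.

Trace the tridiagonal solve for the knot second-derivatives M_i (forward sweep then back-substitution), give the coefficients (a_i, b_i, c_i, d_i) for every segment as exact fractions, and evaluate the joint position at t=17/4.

Δ: Δ0=-5/2, Δ1=2/3
row 1: diag=10, rhs=19; c'=3/10, d'=19/10
back: M1=19/10
M: M0=0, M1=19/10, M2=0
seg 0: a=1, c=M0/2=0, d=(M1−M0)/(6·2)=19/120, b=Δ0−h0·(2M0+M1)/6=-47/15
seg 1: a=-4, c=M1/2=19/20, d=(M2−M1)/(6·3)=-19/180, b=Δ1−h1·(2M1+M2)/6=-37/30
t_q=17/4 → seg 1, τ=9/4; S=-4+-37/30·τ+19/20·τ²+-19/180·τ³=-811/256

  seg 0: a=1 b=-47/15 c=0 d=19/120
  seg 1: a=-4 b=-37/30 c=19/20 d=-19/180
S(17/4) = -811/256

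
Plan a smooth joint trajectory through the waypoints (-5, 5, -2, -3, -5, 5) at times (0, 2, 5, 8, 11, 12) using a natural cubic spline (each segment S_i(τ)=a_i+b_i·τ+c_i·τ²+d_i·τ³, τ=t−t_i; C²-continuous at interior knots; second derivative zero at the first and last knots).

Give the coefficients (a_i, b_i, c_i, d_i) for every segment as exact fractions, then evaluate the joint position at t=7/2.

  seg 0: a=-5 b=20203/2979 c=0 d=-1327/2979
  seg 1: a=5 b=4279/2979 c=-2654/993 d=12656/26811
  seg 2: a=-2 b=-5525/2979 c=4694/2979 d=-9550/26811
  seg 3: a=-3 b=-6011/2979 c=-4856/2979 d=18593/26811
  seg 4: a=-5 b=20632/2979 c=4579/993 d=-4579/2979
S(7/2) = 905/331

Δ: Δ0=5, Δ1=-7/3, Δ2=-1/3, Δ3=-2/3, Δ4=10
row 1: diag=10, rhs=-44; c'=3/10, d'=-22/5
row 2: denom=12−3·3/10=111/10; d'=(12−3·-22/5)/(111/10)=84/37
row 3: denom=12−3·10/37=414/37; d'=(-2−3·84/37)/(414/37)=-163/207
row 4: denom=8−3·37/138=331/46; d'=(64−3·-163/207)/(331/46)=9158/993
back: M4=9158/993
back: M3=-163/207−37/138·9158/993=-9712/2979
back: M2=84/37−10/37·-9712/2979=9388/2979
back: M1=-22/5−3/10·9388/2979=-5308/993
M: M0=0, M1=-5308/993, M2=9388/2979, M3=-9712/2979, M4=9158/993, M5=0
seg 0: a=-5, c=M0/2=0, d=(M1−M0)/(6·2)=-1327/2979, b=Δ0−h0·(2M0+M1)/6=20203/2979
seg 1: a=5, c=M1/2=-2654/993, d=(M2−M1)/(6·3)=12656/26811, b=Δ1−h1·(2M1+M2)/6=4279/2979
seg 2: a=-2, c=M2/2=4694/2979, d=(M3−M2)/(6·3)=-9550/26811, b=Δ2−h2·(2M2+M3)/6=-5525/2979
seg 3: a=-3, c=M3/2=-4856/2979, d=(M4−M3)/(6·3)=18593/26811, b=Δ3−h3·(2M3+M4)/6=-6011/2979
seg 4: a=-5, c=M4/2=4579/993, d=(M5−M4)/(6·1)=-4579/2979, b=Δ4−h4·(2M4+M5)/6=20632/2979
t_q=7/2 → seg 1, τ=3/2; S=5+4279/2979·τ+-2654/993·τ²+12656/26811·τ³=905/331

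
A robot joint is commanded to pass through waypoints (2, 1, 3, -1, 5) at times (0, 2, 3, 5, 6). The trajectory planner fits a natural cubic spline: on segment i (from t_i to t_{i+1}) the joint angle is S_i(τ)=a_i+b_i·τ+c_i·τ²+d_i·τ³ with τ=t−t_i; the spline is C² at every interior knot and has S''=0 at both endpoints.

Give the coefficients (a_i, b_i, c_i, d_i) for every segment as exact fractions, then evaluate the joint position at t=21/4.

  seg 0: a=2 b=-111/62 c=0 d=10/31
  seg 1: a=1 b=129/62 c=60/31 d=-125/62
  seg 2: a=3 b=-3/31 c=-255/62 d=49/31
  seg 3: a=-1 b=75/31 c=333/62 d=-111/62
S(21/4) = -347/3968

Δ: Δ0=-1/2, Δ1=2, Δ2=-2, Δ3=6
row 1: diag=6, rhs=15; c'=1/6, d'=5/2
row 2: denom=6−1·1/6=35/6; d'=(-24−1·5/2)/(35/6)=-159/35
row 3: denom=6−2·12/35=186/35; d'=(48−2·-159/35)/(186/35)=333/31
back: M3=333/31
back: M2=-159/35−12/35·333/31=-255/31
back: M1=5/2−1/6·-255/31=120/31
M: M0=0, M1=120/31, M2=-255/31, M3=333/31, M4=0
seg 0: a=2, c=M0/2=0, d=(M1−M0)/(6·2)=10/31, b=Δ0−h0·(2M0+M1)/6=-111/62
seg 1: a=1, c=M1/2=60/31, d=(M2−M1)/(6·1)=-125/62, b=Δ1−h1·(2M1+M2)/6=129/62
seg 2: a=3, c=M2/2=-255/62, d=(M3−M2)/(6·2)=49/31, b=Δ2−h2·(2M2+M3)/6=-3/31
seg 3: a=-1, c=M3/2=333/62, d=(M4−M3)/(6·1)=-111/62, b=Δ3−h3·(2M3+M4)/6=75/31
t_q=21/4 → seg 3, τ=1/4; S=-1+75/31·τ+333/62·τ²+-111/62·τ³=-347/3968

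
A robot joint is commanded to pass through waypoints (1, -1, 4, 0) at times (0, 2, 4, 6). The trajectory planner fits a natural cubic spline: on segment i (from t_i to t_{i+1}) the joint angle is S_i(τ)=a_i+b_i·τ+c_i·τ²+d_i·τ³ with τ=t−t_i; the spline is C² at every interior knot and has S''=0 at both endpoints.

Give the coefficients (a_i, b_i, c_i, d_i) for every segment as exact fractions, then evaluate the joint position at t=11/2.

  seg 0: a=1 b=-67/30 c=0 d=37/120
  seg 1: a=-1 b=22/15 c=37/20 d=-2/3
  seg 2: a=4 b=13/15 c=-43/20 d=43/120
S(11/2) = 107/64

Δ: Δ0=-1, Δ1=5/2, Δ2=-2
row 1: diag=8, rhs=21; c'=1/4, d'=21/8
row 2: denom=8−2·1/4=15/2; d'=(-27−2·21/8)/(15/2)=-43/10
back: M2=-43/10
back: M1=21/8−1/4·-43/10=37/10
M: M0=0, M1=37/10, M2=-43/10, M3=0
seg 0: a=1, c=M0/2=0, d=(M1−M0)/(6·2)=37/120, b=Δ0−h0·(2M0+M1)/6=-67/30
seg 1: a=-1, c=M1/2=37/20, d=(M2−M1)/(6·2)=-2/3, b=Δ1−h1·(2M1+M2)/6=22/15
seg 2: a=4, c=M2/2=-43/20, d=(M3−M2)/(6·2)=43/120, b=Δ2−h2·(2M2+M3)/6=13/15
t_q=11/2 → seg 2, τ=3/2; S=4+13/15·τ+-43/20·τ²+43/120·τ³=107/64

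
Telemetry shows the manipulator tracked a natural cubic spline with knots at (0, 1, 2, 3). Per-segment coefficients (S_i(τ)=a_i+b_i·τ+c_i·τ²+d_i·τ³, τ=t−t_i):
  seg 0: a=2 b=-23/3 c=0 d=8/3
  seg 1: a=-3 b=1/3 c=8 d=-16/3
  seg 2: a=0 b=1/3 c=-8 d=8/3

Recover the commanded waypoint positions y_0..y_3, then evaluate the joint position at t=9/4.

y_0=2 y_1=-3 y_2=0 y_3=-5
S(9/4) = -3/8

y_0 = S_0(0) = a_0 = 2
y_1 = S_1(0) = a_1 = -3
y_2 = S_2(0) = a_2 = 0
y_3 = S_2(1) = -5
t_q=9/4 is in segment 2 (τ=1/4); S_2(τ)=-3/8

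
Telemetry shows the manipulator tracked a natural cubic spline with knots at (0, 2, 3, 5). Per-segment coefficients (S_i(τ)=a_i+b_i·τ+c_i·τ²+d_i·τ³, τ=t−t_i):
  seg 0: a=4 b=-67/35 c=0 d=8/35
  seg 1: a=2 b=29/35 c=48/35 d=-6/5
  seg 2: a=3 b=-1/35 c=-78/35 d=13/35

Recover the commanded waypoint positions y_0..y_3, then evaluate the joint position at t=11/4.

y_0=4 y_1=2 y_2=3 y_3=-3
S(11/4) = 3233/1120

y_0 = S_0(0) = a_0 = 4
y_1 = S_1(0) = a_1 = 2
y_2 = S_2(0) = a_2 = 3
y_3 = S_2(2) = -3
t_q=11/4 is in segment 1 (τ=3/4); S_1(τ)=3233/1120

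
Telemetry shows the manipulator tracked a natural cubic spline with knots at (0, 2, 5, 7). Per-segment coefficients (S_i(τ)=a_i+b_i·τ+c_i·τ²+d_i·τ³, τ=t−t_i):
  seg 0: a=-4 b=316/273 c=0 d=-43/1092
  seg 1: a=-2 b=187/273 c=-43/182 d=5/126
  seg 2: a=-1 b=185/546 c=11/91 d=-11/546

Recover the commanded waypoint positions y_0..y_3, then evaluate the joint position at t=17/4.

y_0=-4 y_1=-2 y_2=-1 y_3=0
S(17/4) = -14011/11648

y_0 = S_0(0) = a_0 = -4
y_1 = S_1(0) = a_1 = -2
y_2 = S_2(0) = a_2 = -1
y_3 = S_2(2) = 0
t_q=17/4 is in segment 1 (τ=9/4); S_1(τ)=-14011/11648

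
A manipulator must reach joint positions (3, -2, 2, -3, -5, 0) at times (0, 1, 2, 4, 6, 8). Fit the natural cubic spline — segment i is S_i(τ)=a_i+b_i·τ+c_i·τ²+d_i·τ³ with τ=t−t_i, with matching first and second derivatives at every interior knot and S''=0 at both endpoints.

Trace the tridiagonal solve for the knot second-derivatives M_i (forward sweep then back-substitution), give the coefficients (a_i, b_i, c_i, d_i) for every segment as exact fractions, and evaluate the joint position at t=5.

  seg 0: a=3 b=-2403/313 c=0 d=838/313
  seg 1: a=-2 b=111/313 c=2514/313 d=-1373/313
  seg 2: a=2 b=1020/313 c=-1605/313 d=2815/2504
  seg 3: a=-3 b=-2355/626 c=2025/1252 d=-37/313
  seg 4: a=-5 b=807/626 c=1137/1252 d=-379/2504
S(5) = -6589/1252

Δ: Δ0=-5, Δ1=4, Δ2=-5/2, Δ3=-1, Δ4=5/2
row 1: diag=4, rhs=54; c'=1/4, d'=27/2
row 2: denom=6−1·1/4=23/4; d'=(-39−1·27/2)/(23/4)=-210/23
row 3: denom=8−2·8/23=168/23; d'=(9−2·-210/23)/(168/23)=209/56
row 4: denom=8−2·23/84=313/42; d'=(21−2·209/56)/(313/42)=1137/626
back: M4=1137/626
back: M3=209/56−23/84·1137/626=2025/626
back: M2=-210/23−8/23·2025/626=-3210/313
back: M1=27/2−1/4·-3210/313=5028/313
M: M0=0, M1=5028/313, M2=-3210/313, M3=2025/626, M4=1137/626, M5=0
seg 0: a=3, c=M0/2=0, d=(M1−M0)/(6·1)=838/313, b=Δ0−h0·(2M0+M1)/6=-2403/313
seg 1: a=-2, c=M1/2=2514/313, d=(M2−M1)/(6·1)=-1373/313, b=Δ1−h1·(2M1+M2)/6=111/313
seg 2: a=2, c=M2/2=-1605/313, d=(M3−M2)/(6·2)=2815/2504, b=Δ2−h2·(2M2+M3)/6=1020/313
seg 3: a=-3, c=M3/2=2025/1252, d=(M4−M3)/(6·2)=-37/313, b=Δ3−h3·(2M3+M4)/6=-2355/626
seg 4: a=-5, c=M4/2=1137/1252, d=(M5−M4)/(6·2)=-379/2504, b=Δ4−h4·(2M4+M5)/6=807/626
t_q=5 → seg 3, τ=1; S=-3+-2355/626·τ+2025/1252·τ²+-37/313·τ³=-6589/1252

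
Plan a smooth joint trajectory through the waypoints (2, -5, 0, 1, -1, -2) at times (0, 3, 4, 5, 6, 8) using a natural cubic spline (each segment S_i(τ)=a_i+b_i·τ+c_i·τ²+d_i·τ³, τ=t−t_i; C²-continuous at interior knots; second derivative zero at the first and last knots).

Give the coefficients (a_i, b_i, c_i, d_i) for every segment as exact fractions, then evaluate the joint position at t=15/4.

  seg 0: a=2 b=-21967/3990 c=0 d=4219/11970
  seg 1: a=-5 b=8002/1995 c=4219/1330 d=-8711/3990
  seg 2: a=0 b=3037/798 c=-2246/665 d=2281/3990
  seg 3: a=1 b=-2462/1995 c=-2211/1330 d=511/570
  seg 4: a=-1 b=-7459/3990 c=683/665 d=-683/3990
S(15/4) = -96051/85120

Δ: Δ0=-7/3, Δ1=5, Δ2=1, Δ3=-2, Δ4=-1/2
row 1: diag=8, rhs=44; c'=1/8, d'=11/2
row 2: denom=4−1·1/8=31/8; d'=(-24−1·11/2)/(31/8)=-236/31
row 3: denom=4−1·8/31=116/31; d'=(-18−1·-236/31)/(116/31)=-161/58
row 4: denom=6−1·31/116=665/116; d'=(9−1·-161/58)/(665/116)=1366/665
back: M4=1366/665
back: M3=-161/58−31/116·1366/665=-2211/665
back: M2=-236/31−8/31·-2211/665=-4492/665
back: M1=11/2−1/8·-4492/665=4219/665
M: M0=0, M1=4219/665, M2=-4492/665, M3=-2211/665, M4=1366/665, M5=0
seg 0: a=2, c=M0/2=0, d=(M1−M0)/(6·3)=4219/11970, b=Δ0−h0·(2M0+M1)/6=-21967/3990
seg 1: a=-5, c=M1/2=4219/1330, d=(M2−M1)/(6·1)=-8711/3990, b=Δ1−h1·(2M1+M2)/6=8002/1995
seg 2: a=0, c=M2/2=-2246/665, d=(M3−M2)/(6·1)=2281/3990, b=Δ2−h2·(2M2+M3)/6=3037/798
seg 3: a=1, c=M3/2=-2211/1330, d=(M4−M3)/(6·1)=511/570, b=Δ3−h3·(2M3+M4)/6=-2462/1995
seg 4: a=-1, c=M4/2=683/665, d=(M5−M4)/(6·2)=-683/3990, b=Δ4−h4·(2M4+M5)/6=-7459/3990
t_q=15/4 → seg 1, τ=3/4; S=-5+8002/1995·τ+4219/1330·τ²+-8711/3990·τ³=-96051/85120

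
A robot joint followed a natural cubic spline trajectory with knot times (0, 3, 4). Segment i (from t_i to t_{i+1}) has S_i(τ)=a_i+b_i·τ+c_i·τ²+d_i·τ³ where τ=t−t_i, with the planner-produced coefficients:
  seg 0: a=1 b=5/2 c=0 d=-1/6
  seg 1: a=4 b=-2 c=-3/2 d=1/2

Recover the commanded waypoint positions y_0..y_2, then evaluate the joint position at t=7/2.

y_0=1 y_1=4 y_2=1
S(7/2) = 43/16

y_0 = S_0(0) = a_0 = 1
y_1 = S_1(0) = a_1 = 4
y_2 = S_1(1) = 1
t_q=7/2 is in segment 1 (τ=1/2); S_1(τ)=43/16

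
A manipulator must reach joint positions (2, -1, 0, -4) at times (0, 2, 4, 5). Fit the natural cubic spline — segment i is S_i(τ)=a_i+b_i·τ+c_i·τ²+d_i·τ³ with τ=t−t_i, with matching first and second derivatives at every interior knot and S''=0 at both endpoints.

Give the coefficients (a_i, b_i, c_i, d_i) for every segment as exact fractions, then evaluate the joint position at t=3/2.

Δ: Δ0=-3/2, Δ1=1/2, Δ2=-4
row 1: diag=8, rhs=12; c'=1/4, d'=3/2
row 2: denom=6−2·1/4=11/2; d'=(-27−2·3/2)/(11/2)=-60/11
back: M2=-60/11
back: M1=3/2−1/4·-60/11=63/22
M: M0=0, M1=63/22, M2=-60/11, M3=0
seg 0: a=2, c=M0/2=0, d=(M1−M0)/(6·2)=21/88, b=Δ0−h0·(2M0+M1)/6=-27/11
seg 1: a=-1, c=M1/2=63/44, d=(M2−M1)/(6·2)=-61/88, b=Δ1−h1·(2M1+M2)/6=9/22
seg 2: a=0, c=M2/2=-30/11, d=(M3−M2)/(6·1)=10/11, b=Δ2−h2·(2M2+M3)/6=-24/11
t_q=3/2 → seg 0, τ=3/2; S=2+-27/11·τ+0·τ²+21/88·τ³=-617/704

  seg 0: a=2 b=-27/11 c=0 d=21/88
  seg 1: a=-1 b=9/22 c=63/44 d=-61/88
  seg 2: a=0 b=-24/11 c=-30/11 d=10/11
S(3/2) = -617/704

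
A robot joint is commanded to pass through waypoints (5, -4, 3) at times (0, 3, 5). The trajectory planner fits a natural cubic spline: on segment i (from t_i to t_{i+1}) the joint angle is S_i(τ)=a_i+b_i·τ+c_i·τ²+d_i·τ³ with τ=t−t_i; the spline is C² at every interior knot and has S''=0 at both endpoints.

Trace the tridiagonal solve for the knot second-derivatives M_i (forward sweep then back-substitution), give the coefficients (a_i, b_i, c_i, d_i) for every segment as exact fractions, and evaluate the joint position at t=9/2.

  seg 0: a=5 b=-99/20 c=0 d=13/60
  seg 1: a=-4 b=9/10 c=39/20 d=-13/40
S(9/2) = 41/64

Δ: Δ0=-3, Δ1=7/2
row 1: diag=10, rhs=39; c'=1/5, d'=39/10
back: M1=39/10
M: M0=0, M1=39/10, M2=0
seg 0: a=5, c=M0/2=0, d=(M1−M0)/(6·3)=13/60, b=Δ0−h0·(2M0+M1)/6=-99/20
seg 1: a=-4, c=M1/2=39/20, d=(M2−M1)/(6·2)=-13/40, b=Δ1−h1·(2M1+M2)/6=9/10
t_q=9/2 → seg 1, τ=3/2; S=-4+9/10·τ+39/20·τ²+-13/40·τ³=41/64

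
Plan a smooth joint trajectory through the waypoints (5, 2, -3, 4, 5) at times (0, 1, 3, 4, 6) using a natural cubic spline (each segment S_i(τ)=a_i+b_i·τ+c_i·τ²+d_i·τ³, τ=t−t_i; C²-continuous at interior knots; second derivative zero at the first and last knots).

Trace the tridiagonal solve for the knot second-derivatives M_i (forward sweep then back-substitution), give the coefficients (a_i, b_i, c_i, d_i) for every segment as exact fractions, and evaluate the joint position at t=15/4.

  seg 0: a=5 b=-299/124 c=0 d=-73/124
  seg 1: a=2 b=-259/62 c=-219/124 d=323/248
  seg 2: a=-3 b=136/31 c=375/62 d=-213/62
  seg 3: a=4 b=383/62 c=-132/31 d=22/31
S(15/4) = 8901/3968

Δ: Δ0=-3, Δ1=-5/2, Δ2=7, Δ3=1/2
row 1: diag=6, rhs=3; c'=1/3, d'=1/2
row 2: denom=6−2·1/3=16/3; d'=(57−2·1/2)/(16/3)=21/2
row 3: denom=6−1·3/16=93/16; d'=(-39−1·21/2)/(93/16)=-264/31
back: M3=-264/31
back: M2=21/2−3/16·-264/31=375/31
back: M1=1/2−1/3·375/31=-219/62
M: M0=0, M1=-219/62, M2=375/31, M3=-264/31, M4=0
seg 0: a=5, c=M0/2=0, d=(M1−M0)/(6·1)=-73/124, b=Δ0−h0·(2M0+M1)/6=-299/124
seg 1: a=2, c=M1/2=-219/124, d=(M2−M1)/(6·2)=323/248, b=Δ1−h1·(2M1+M2)/6=-259/62
seg 2: a=-3, c=M2/2=375/62, d=(M3−M2)/(6·1)=-213/62, b=Δ2−h2·(2M2+M3)/6=136/31
seg 3: a=4, c=M3/2=-132/31, d=(M4−M3)/(6·2)=22/31, b=Δ3−h3·(2M3+M4)/6=383/62
t_q=15/4 → seg 2, τ=3/4; S=-3+136/31·τ+375/62·τ²+-213/62·τ³=8901/3968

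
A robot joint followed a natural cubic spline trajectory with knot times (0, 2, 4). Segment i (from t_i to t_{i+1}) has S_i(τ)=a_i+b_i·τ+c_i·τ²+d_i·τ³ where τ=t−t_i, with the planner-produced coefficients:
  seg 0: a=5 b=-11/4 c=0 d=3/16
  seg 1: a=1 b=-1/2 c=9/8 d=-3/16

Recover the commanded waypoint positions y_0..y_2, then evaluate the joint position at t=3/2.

y_0 = S_0(0) = a_0 = 5
y_1 = S_1(0) = a_1 = 1
y_2 = S_1(2) = 3
t_q=3/2 is in segment 0 (τ=3/2); S_0(τ)=193/128

y_0=5 y_1=1 y_2=3
S(3/2) = 193/128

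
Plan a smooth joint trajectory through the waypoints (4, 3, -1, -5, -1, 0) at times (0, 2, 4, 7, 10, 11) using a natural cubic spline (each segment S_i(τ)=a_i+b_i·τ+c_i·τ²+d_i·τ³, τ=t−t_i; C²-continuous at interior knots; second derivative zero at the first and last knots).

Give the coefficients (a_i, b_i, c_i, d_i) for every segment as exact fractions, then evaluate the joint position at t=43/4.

Δ: Δ0=-1/2, Δ1=-2, Δ2=-4/3, Δ3=4/3, Δ4=1
row 1: diag=8, rhs=-9; c'=1/4, d'=-9/8
row 2: denom=10−2·1/4=19/2; d'=(4−2·-9/8)/(19/2)=25/38
row 3: denom=12−3·6/19=210/19; d'=(16−3·25/38)/(210/19)=533/420
row 4: denom=8−3·19/70=503/70; d'=(-2−3·533/420)/(503/70)=-813/1006
back: M4=-813/1006
back: M3=533/420−19/70·-813/1006=2246/1509
back: M2=25/38−6/19·2246/1509=189/1006
back: M1=-9/8−1/4·189/1006=-1179/1006
M: M0=0, M1=-1179/1006, M2=189/1006, M3=2246/1509, M4=-813/1006, M5=0
seg 0: a=4, c=M0/2=0, d=(M1−M0)/(6·2)=-393/4024, b=Δ0−h0·(2M0+M1)/6=-55/503
seg 1: a=3, c=M1/2=-1179/2012, d=(M2−M1)/(6·2)=57/503, b=Δ1−h1·(2M1+M2)/6=-1289/1006
seg 2: a=-1, c=M2/2=189/2012, d=(M3−M2)/(6·3)=3925/54324, b=Δ2−h2·(2M2+M3)/6=-2279/1006
seg 3: a=-5, c=M3/2=1123/1509, d=(M4−M3)/(6·3)=-6931/54324, b=Δ3−h3·(2M3+M4)/6=501/2012
seg 4: a=-1, c=M4/2=-813/2012, d=(M5−M4)/(6·1)=271/2012, b=Δ4−h4·(2M4+M5)/6=1277/1006
t_q=43/4 → seg 4, τ=3/4; S=-1+1277/1006·τ+-813/2012·τ²+271/2012·τ³=-28127/128768

  seg 0: a=4 b=-55/503 c=0 d=-393/4024
  seg 1: a=3 b=-1289/1006 c=-1179/2012 d=57/503
  seg 2: a=-1 b=-2279/1006 c=189/2012 d=3925/54324
  seg 3: a=-5 b=501/2012 c=1123/1509 d=-6931/54324
  seg 4: a=-1 b=1277/1006 c=-813/2012 d=271/2012
S(43/4) = -28127/128768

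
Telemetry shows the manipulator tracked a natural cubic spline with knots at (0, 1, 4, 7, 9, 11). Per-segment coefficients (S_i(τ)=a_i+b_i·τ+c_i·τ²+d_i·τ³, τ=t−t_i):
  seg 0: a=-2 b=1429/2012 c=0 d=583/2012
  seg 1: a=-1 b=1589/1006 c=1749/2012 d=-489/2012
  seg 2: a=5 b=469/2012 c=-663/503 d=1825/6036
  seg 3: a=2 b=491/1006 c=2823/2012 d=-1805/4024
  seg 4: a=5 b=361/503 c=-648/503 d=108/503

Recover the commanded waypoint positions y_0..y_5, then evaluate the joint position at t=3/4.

y_0 = S_0(0) = a_0 = -2
y_1 = S_1(0) = a_1 = -1
y_2 = S_2(0) = a_2 = 5
y_3 = S_3(0) = a_3 = 2
y_4 = S_4(0) = a_4 = 5
y_5 = S_4(2) = 3
t_q=3/4 is in segment 0 (τ=3/4); S_0(τ)=-173203/128768

y_0=-2 y_1=-1 y_2=5 y_3=2 y_4=5 y_5=3
S(3/4) = -173203/128768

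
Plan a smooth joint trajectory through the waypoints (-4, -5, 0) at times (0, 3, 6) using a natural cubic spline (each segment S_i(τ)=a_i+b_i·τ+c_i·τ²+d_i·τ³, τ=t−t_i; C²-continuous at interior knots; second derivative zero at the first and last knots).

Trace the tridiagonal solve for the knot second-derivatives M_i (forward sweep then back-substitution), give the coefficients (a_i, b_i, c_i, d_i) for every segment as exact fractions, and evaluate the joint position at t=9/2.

  seg 0: a=-4 b=-5/6 c=0 d=1/18
  seg 1: a=-5 b=2/3 c=1/2 d=-1/18
S(9/2) = -49/16

Δ: Δ0=-1/3, Δ1=5/3
row 1: diag=12, rhs=12; c'=1/4, d'=1
back: M1=1
M: M0=0, M1=1, M2=0
seg 0: a=-4, c=M0/2=0, d=(M1−M0)/(6·3)=1/18, b=Δ0−h0·(2M0+M1)/6=-5/6
seg 1: a=-5, c=M1/2=1/2, d=(M2−M1)/(6·3)=-1/18, b=Δ1−h1·(2M1+M2)/6=2/3
t_q=9/2 → seg 1, τ=3/2; S=-5+2/3·τ+1/2·τ²+-1/18·τ³=-49/16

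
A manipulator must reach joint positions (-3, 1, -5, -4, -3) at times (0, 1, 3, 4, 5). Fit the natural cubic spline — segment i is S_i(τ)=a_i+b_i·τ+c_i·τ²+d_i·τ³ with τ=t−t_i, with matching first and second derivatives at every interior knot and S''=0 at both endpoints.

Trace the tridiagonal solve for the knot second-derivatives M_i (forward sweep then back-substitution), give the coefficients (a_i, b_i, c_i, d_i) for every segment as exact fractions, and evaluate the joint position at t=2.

Δ: Δ0=4, Δ1=-3, Δ2=1, Δ3=1
row 1: diag=6, rhs=-42; c'=1/3, d'=-7
row 2: denom=6−2·1/3=16/3; d'=(24−2·-7)/(16/3)=57/8
row 3: denom=4−1·3/16=61/16; d'=(0−1·57/8)/(61/16)=-114/61
back: M3=-114/61
back: M2=57/8−3/16·-114/61=456/61
back: M1=-7−1/3·456/61=-579/61
M: M0=0, M1=-579/61, M2=456/61, M3=-114/61, M4=0
seg 0: a=-3, c=M0/2=0, d=(M1−M0)/(6·1)=-193/122, b=Δ0−h0·(2M0+M1)/6=681/122
seg 1: a=1, c=M1/2=-579/122, d=(M2−M1)/(6·2)=345/244, b=Δ1−h1·(2M1+M2)/6=51/61
seg 2: a=-5, c=M2/2=228/61, d=(M3−M2)/(6·1)=-95/61, b=Δ2−h2·(2M2+M3)/6=-72/61
seg 3: a=-4, c=M3/2=-57/61, d=(M4−M3)/(6·1)=19/61, b=Δ3−h3·(2M3+M4)/6=99/61
t_q=2 → seg 1, τ=1; S=1+51/61·τ+-579/122·τ²+345/244·τ³=-365/244

  seg 0: a=-3 b=681/122 c=0 d=-193/122
  seg 1: a=1 b=51/61 c=-579/122 d=345/244
  seg 2: a=-5 b=-72/61 c=228/61 d=-95/61
  seg 3: a=-4 b=99/61 c=-57/61 d=19/61
S(2) = -365/244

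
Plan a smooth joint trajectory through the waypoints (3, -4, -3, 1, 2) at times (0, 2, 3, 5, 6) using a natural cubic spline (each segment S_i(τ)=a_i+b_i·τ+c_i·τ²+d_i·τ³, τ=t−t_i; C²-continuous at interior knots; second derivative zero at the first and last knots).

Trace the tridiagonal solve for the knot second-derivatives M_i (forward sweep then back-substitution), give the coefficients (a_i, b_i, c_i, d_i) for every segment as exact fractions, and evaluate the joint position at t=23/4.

Δ: Δ0=-7/2, Δ1=1, Δ2=2, Δ3=1
row 1: diag=6, rhs=27; c'=1/6, d'=9/2
row 2: denom=6−1·1/6=35/6; d'=(6−1·9/2)/(35/6)=9/35
row 3: denom=6−2·12/35=186/35; d'=(-6−2·9/35)/(186/35)=-38/31
back: M3=-38/31
back: M2=9/35−12/35·-38/31=21/31
back: M1=9/2−1/6·21/31=136/31
M: M0=0, M1=136/31, M2=21/31, M3=-38/31, M4=0
seg 0: a=3, c=M0/2=0, d=(M1−M0)/(6·2)=34/93, b=Δ0−h0·(2M0+M1)/6=-923/186
seg 1: a=-4, c=M1/2=68/31, d=(M2−M1)/(6·1)=-115/186, b=Δ1−h1·(2M1+M2)/6=-107/186
seg 2: a=-3, c=M2/2=21/62, d=(M3−M2)/(6·2)=-59/372, b=Δ2−h2·(2M2+M3)/6=182/93
seg 3: a=1, c=M3/2=-19/31, d=(M4−M3)/(6·1)=19/93, b=Δ3−h3·(2M3+M4)/6=131/93
t_q=23/4 → seg 3, τ=3/4; S=1+131/93·τ+-19/31·τ²+19/93·τ³=3567/1984

  seg 0: a=3 b=-923/186 c=0 d=34/93
  seg 1: a=-4 b=-107/186 c=68/31 d=-115/186
  seg 2: a=-3 b=182/93 c=21/62 d=-59/372
  seg 3: a=1 b=131/93 c=-19/31 d=19/93
S(23/4) = 3567/1984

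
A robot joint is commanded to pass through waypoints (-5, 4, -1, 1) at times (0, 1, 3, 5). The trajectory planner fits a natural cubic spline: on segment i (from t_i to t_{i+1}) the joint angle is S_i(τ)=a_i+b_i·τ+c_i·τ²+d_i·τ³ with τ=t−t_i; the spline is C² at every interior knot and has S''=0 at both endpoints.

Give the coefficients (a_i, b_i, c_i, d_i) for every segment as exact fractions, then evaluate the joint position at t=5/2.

Δ: Δ0=9, Δ1=-5/2, Δ2=1
row 1: diag=6, rhs=-69; c'=1/3, d'=-23/2
row 2: denom=8−2·1/3=22/3; d'=(21−2·-23/2)/(22/3)=6
back: M2=6
back: M1=-23/2−1/3·6=-27/2
M: M0=0, M1=-27/2, M2=6, M3=0
seg 0: a=-5, c=M0/2=0, d=(M1−M0)/(6·1)=-9/4, b=Δ0−h0·(2M0+M1)/6=45/4
seg 1: a=4, c=M1/2=-27/4, d=(M2−M1)/(6·2)=13/8, b=Δ1−h1·(2M1+M2)/6=9/2
seg 2: a=-1, c=M2/2=3, d=(M3−M2)/(6·2)=-1/2, b=Δ2−h2·(2M2+M3)/6=-3
t_q=5/2 → seg 1, τ=3/2; S=4+9/2·τ+-27/4·τ²+13/8·τ³=67/64

  seg 0: a=-5 b=45/4 c=0 d=-9/4
  seg 1: a=4 b=9/2 c=-27/4 d=13/8
  seg 2: a=-1 b=-3 c=3 d=-1/2
S(5/2) = 67/64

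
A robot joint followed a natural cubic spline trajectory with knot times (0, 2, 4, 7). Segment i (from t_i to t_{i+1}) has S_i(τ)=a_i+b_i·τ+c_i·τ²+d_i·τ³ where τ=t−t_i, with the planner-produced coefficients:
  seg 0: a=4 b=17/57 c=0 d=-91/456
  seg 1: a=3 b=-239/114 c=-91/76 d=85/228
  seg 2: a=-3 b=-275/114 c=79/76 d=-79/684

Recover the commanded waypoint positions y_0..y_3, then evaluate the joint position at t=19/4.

y_0 = S_0(0) = a_0 = 4
y_1 = S_1(0) = a_1 = 3
y_2 = S_2(0) = a_2 = -3
y_3 = S_2(3) = -4
t_q=19/4 is in segment 2 (τ=3/4); S_2(τ)=-20785/4864

y_0=4 y_1=3 y_2=-3 y_3=-4
S(19/4) = -20785/4864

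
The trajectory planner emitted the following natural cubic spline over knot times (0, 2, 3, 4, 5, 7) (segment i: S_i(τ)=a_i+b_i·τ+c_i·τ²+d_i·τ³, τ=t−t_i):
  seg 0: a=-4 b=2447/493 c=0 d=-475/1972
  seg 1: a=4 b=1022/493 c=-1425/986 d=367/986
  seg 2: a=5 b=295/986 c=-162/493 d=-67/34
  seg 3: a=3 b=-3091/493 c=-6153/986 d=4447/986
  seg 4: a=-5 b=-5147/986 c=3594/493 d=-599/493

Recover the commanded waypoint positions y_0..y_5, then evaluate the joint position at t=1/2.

y_0 = S_0(0) = a_0 = -4
y_1 = S_1(0) = a_1 = 4
y_2 = S_2(0) = a_2 = 5
y_3 = S_3(0) = a_3 = 3
y_4 = S_4(0) = a_4 = -5
y_5 = S_4(2) = 4
t_q=1/2 is in segment 0 (τ=1/2); S_0(τ)=-24427/15776

y_0=-4 y_1=4 y_2=5 y_3=3 y_4=-5 y_5=4
S(1/2) = -24427/15776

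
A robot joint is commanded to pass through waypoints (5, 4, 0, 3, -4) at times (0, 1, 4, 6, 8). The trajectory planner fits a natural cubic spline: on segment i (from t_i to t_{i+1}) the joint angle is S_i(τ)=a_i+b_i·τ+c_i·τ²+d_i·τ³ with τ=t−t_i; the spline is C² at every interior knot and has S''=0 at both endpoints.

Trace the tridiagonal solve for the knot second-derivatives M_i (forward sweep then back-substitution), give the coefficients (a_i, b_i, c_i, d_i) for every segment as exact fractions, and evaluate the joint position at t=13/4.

  seg 0: a=5 b=-619/804 c=0 d=-185/804
  seg 1: a=4 b=-587/402 c=-185/268 d=589/2412
  seg 2: a=0 b=797/804 c=101/67 d=-2015/3216
  seg 3: a=3 b=-100/201 c=-1207/536 d=1207/3216
S(13/4) = 25/17152

Δ: Δ0=-1, Δ1=-4/3, Δ2=3/2, Δ3=-7/2
row 1: diag=8, rhs=-2; c'=3/8, d'=-1/4
row 2: denom=10−3·3/8=71/8; d'=(17−3·-1/4)/(71/8)=2
row 3: denom=8−2·16/71=536/71; d'=(-30−2·2)/(536/71)=-1207/268
back: M3=-1207/268
back: M2=2−16/71·-1207/268=202/67
back: M1=-1/4−3/8·202/67=-185/134
M: M0=0, M1=-185/134, M2=202/67, M3=-1207/268, M4=0
seg 0: a=5, c=M0/2=0, d=(M1−M0)/(6·1)=-185/804, b=Δ0−h0·(2M0+M1)/6=-619/804
seg 1: a=4, c=M1/2=-185/268, d=(M2−M1)/(6·3)=589/2412, b=Δ1−h1·(2M1+M2)/6=-587/402
seg 2: a=0, c=M2/2=101/67, d=(M3−M2)/(6·2)=-2015/3216, b=Δ2−h2·(2M2+M3)/6=797/804
seg 3: a=3, c=M3/2=-1207/536, d=(M4−M3)/(6·2)=1207/3216, b=Δ3−h3·(2M3+M4)/6=-100/201
t_q=13/4 → seg 1, τ=9/4; S=4+-587/402·τ+-185/268·τ²+589/2412·τ³=25/17152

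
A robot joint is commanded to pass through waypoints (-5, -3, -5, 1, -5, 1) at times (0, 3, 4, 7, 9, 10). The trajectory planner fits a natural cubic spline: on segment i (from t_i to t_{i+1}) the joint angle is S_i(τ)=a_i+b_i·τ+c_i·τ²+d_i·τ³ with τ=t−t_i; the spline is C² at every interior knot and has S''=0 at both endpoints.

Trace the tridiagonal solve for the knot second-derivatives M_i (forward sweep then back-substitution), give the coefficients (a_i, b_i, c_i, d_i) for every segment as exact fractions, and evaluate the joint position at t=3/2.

Δ: Δ0=2/3, Δ1=-2, Δ2=2, Δ3=-3, Δ4=6
row 1: diag=8, rhs=-16; c'=1/8, d'=-2
row 2: denom=8−1·1/8=63/8; d'=(24−1·-2)/(63/8)=208/63
row 3: denom=10−3·8/21=62/7; d'=(-30−3·208/63)/(62/7)=-419/93
row 4: denom=6−2·7/31=172/31; d'=(54−2·-419/93)/(172/31)=1465/129
back: M4=1465/129
back: M3=-419/93−7/31·1465/129=-304/43
back: M2=208/63−8/21·-304/43=2320/387
back: M1=-2−1/8·2320/387=-1064/387
M: M0=0, M1=-1064/387, M2=2320/387, M3=-304/43, M4=1465/129, M5=0
seg 0: a=-5, c=M0/2=0, d=(M1−M0)/(6·3)=-532/3483, b=Δ0−h0·(2M0+M1)/6=790/387
seg 1: a=-3, c=M1/2=-532/387, d=(M2−M1)/(6·1)=188/129, b=Δ1−h1·(2M1+M2)/6=-806/387
seg 2: a=-5, c=M2/2=1160/387, d=(M3−M2)/(6·3)=-2528/3483, b=Δ2−h2·(2M2+M3)/6=-178/387
seg 3: a=1, c=M3/2=-152/43, d=(M4−M3)/(6·2)=2377/1548, b=Δ3−h3·(2M3+M4)/6=-802/387
seg 4: a=-5, c=M4/2=1465/258, d=(M5−M4)/(6·1)=-1465/774, b=Δ4−h4·(2M4+M5)/6=857/387
t_q=3/2 → seg 0, τ=3/2; S=-5+790/387·τ+0·τ²+-532/3483·τ³=-211/86

  seg 0: a=-5 b=790/387 c=0 d=-532/3483
  seg 1: a=-3 b=-806/387 c=-532/387 d=188/129
  seg 2: a=-5 b=-178/387 c=1160/387 d=-2528/3483
  seg 3: a=1 b=-802/387 c=-152/43 d=2377/1548
  seg 4: a=-5 b=857/387 c=1465/258 d=-1465/774
S(3/2) = -211/86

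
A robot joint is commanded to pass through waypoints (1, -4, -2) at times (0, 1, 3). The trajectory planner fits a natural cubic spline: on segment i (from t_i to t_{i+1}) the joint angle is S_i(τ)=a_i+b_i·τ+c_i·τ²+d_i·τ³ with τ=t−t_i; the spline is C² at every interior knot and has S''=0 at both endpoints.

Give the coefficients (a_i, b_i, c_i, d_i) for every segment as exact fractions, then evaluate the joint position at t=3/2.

  seg 0: a=1 b=-6 c=0 d=1
  seg 1: a=-4 b=-3 c=3 d=-1/2
S(3/2) = -77/16

Δ: Δ0=-5, Δ1=1
row 1: diag=6, rhs=36; c'=1/3, d'=6
back: M1=6
M: M0=0, M1=6, M2=0
seg 0: a=1, c=M0/2=0, d=(M1−M0)/(6·1)=1, b=Δ0−h0·(2M0+M1)/6=-6
seg 1: a=-4, c=M1/2=3, d=(M2−M1)/(6·2)=-1/2, b=Δ1−h1·(2M1+M2)/6=-3
t_q=3/2 → seg 1, τ=1/2; S=-4+-3·τ+3·τ²+-1/2·τ³=-77/16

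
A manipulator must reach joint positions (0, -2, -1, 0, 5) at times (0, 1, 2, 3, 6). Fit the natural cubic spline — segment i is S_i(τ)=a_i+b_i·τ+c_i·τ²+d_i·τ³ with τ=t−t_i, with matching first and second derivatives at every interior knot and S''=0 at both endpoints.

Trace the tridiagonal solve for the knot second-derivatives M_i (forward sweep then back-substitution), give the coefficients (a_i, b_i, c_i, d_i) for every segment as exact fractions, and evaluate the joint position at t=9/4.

  seg 0: a=0 b=-977/348 c=0 d=281/348
  seg 1: a=-2 b=-67/174 c=281/116 d=-361/348
  seg 2: a=-1 b=469/348 c=-20/29 d=119/348
  seg 3: a=0 b=173/174 c=39/116 d=-13/348
S(9/4) = -5203/7424

Δ: Δ0=-2, Δ1=1, Δ2=1, Δ3=5/3
row 1: diag=4, rhs=18; c'=1/4, d'=9/2
row 2: denom=4−1·1/4=15/4; d'=(0−1·9/2)/(15/4)=-6/5
row 3: denom=8−1·4/15=116/15; d'=(4−1·-6/5)/(116/15)=39/58
back: M3=39/58
back: M2=-6/5−4/15·39/58=-40/29
back: M1=9/2−1/4·-40/29=281/58
M: M0=0, M1=281/58, M2=-40/29, M3=39/58, M4=0
seg 0: a=0, c=M0/2=0, d=(M1−M0)/(6·1)=281/348, b=Δ0−h0·(2M0+M1)/6=-977/348
seg 1: a=-2, c=M1/2=281/116, d=(M2−M1)/(6·1)=-361/348, b=Δ1−h1·(2M1+M2)/6=-67/174
seg 2: a=-1, c=M2/2=-20/29, d=(M3−M2)/(6·1)=119/348, b=Δ2−h2·(2M2+M3)/6=469/348
seg 3: a=0, c=M3/2=39/116, d=(M4−M3)/(6·3)=-13/348, b=Δ3−h3·(2M3+M4)/6=173/174
t_q=9/4 → seg 2, τ=1/4; S=-1+469/348·τ+-20/29·τ²+119/348·τ³=-5203/7424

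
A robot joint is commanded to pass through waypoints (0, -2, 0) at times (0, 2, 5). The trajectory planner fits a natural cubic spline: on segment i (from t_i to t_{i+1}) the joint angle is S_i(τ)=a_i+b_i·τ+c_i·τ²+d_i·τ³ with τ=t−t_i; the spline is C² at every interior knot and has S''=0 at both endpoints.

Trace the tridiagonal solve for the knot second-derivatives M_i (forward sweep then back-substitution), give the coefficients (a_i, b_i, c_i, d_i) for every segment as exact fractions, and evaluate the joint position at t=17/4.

Δ: Δ0=-1, Δ1=2/3
row 1: diag=10, rhs=10; c'=3/10, d'=1
back: M1=1
M: M0=0, M1=1, M2=0
seg 0: a=0, c=M0/2=0, d=(M1−M0)/(6·2)=1/12, b=Δ0−h0·(2M0+M1)/6=-4/3
seg 1: a=-2, c=M1/2=1/2, d=(M2−M1)/(6·3)=-1/18, b=Δ1−h1·(2M1+M2)/6=-1/3
t_q=17/4 → seg 1, τ=9/4; S=-2+-1/3·τ+1/2·τ²+-1/18·τ³=-109/128

  seg 0: a=0 b=-4/3 c=0 d=1/12
  seg 1: a=-2 b=-1/3 c=1/2 d=-1/18
S(17/4) = -109/128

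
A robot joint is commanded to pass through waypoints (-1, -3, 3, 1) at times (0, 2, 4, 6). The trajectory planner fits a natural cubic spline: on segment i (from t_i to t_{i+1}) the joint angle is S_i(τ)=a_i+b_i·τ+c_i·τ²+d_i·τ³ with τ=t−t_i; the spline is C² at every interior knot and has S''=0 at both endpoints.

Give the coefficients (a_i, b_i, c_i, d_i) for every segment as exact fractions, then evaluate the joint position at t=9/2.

  seg 0: a=-1 b=-7/3 c=0 d=1/3
  seg 1: a=-3 b=5/3 c=2 d=-2/3
  seg 2: a=3 b=5/3 c=-2 d=1/3
S(9/2) = 27/8

Δ: Δ0=-1, Δ1=3, Δ2=-1
row 1: diag=8, rhs=24; c'=1/4, d'=3
row 2: denom=8−2·1/4=15/2; d'=(-24−2·3)/(15/2)=-4
back: M2=-4
back: M1=3−1/4·-4=4
M: M0=0, M1=4, M2=-4, M3=0
seg 0: a=-1, c=M0/2=0, d=(M1−M0)/(6·2)=1/3, b=Δ0−h0·(2M0+M1)/6=-7/3
seg 1: a=-3, c=M1/2=2, d=(M2−M1)/(6·2)=-2/3, b=Δ1−h1·(2M1+M2)/6=5/3
seg 2: a=3, c=M2/2=-2, d=(M3−M2)/(6·2)=1/3, b=Δ2−h2·(2M2+M3)/6=5/3
t_q=9/2 → seg 2, τ=1/2; S=3+5/3·τ+-2·τ²+1/3·τ³=27/8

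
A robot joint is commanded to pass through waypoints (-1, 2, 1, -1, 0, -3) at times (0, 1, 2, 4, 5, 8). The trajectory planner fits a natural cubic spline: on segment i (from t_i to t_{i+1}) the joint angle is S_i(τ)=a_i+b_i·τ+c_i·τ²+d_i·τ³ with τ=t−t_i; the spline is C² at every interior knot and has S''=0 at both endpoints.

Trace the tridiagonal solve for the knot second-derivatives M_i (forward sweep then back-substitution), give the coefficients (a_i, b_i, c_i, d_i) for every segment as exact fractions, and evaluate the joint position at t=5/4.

  seg 0: a=-1 b=3823/953 c=0 d=-964/953
  seg 1: a=2 b=931/953 c=-2892/953 d=1008/953
  seg 2: a=1 b=-1829/953 c=132/953 d=153/953
  seg 3: a=-1 b=535/953 c=1050/953 d=-632/953
  seg 4: a=0 b=739/953 c=-846/953 d=94/953
S(5/4) = 7895/3812

Δ: Δ0=3, Δ1=-1, Δ2=-1, Δ3=1, Δ4=-1
row 1: diag=4, rhs=-24; c'=1/4, d'=-6
row 2: denom=6−1·1/4=23/4; d'=(0−1·-6)/(23/4)=24/23
row 3: denom=6−2·8/23=122/23; d'=(12−2·24/23)/(122/23)=114/61
row 4: denom=8−1·23/122=953/122; d'=(-12−1·114/61)/(953/122)=-1692/953
back: M4=-1692/953
back: M3=114/61−23/122·-1692/953=2100/953
back: M2=24/23−8/23·2100/953=264/953
back: M1=-6−1/4·264/953=-5784/953
M: M0=0, M1=-5784/953, M2=264/953, M3=2100/953, M4=-1692/953, M5=0
seg 0: a=-1, c=M0/2=0, d=(M1−M0)/(6·1)=-964/953, b=Δ0−h0·(2M0+M1)/6=3823/953
seg 1: a=2, c=M1/2=-2892/953, d=(M2−M1)/(6·1)=1008/953, b=Δ1−h1·(2M1+M2)/6=931/953
seg 2: a=1, c=M2/2=132/953, d=(M3−M2)/(6·2)=153/953, b=Δ2−h2·(2M2+M3)/6=-1829/953
seg 3: a=-1, c=M3/2=1050/953, d=(M4−M3)/(6·1)=-632/953, b=Δ3−h3·(2M3+M4)/6=535/953
seg 4: a=0, c=M4/2=-846/953, d=(M5−M4)/(6·3)=94/953, b=Δ4−h4·(2M4+M5)/6=739/953
t_q=5/4 → seg 1, τ=1/4; S=2+931/953·τ+-2892/953·τ²+1008/953·τ³=7895/3812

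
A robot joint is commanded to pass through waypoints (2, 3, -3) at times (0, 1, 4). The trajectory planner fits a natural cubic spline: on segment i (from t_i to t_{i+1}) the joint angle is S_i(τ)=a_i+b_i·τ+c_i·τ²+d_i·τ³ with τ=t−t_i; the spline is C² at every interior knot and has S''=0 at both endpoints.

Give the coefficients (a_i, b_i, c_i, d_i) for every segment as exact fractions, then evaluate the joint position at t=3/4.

  seg 0: a=2 b=11/8 c=0 d=-3/8
  seg 1: a=3 b=1/4 c=-9/8 d=1/8
S(3/4) = 1471/512

Δ: Δ0=1, Δ1=-2
row 1: diag=8, rhs=-18; c'=3/8, d'=-9/4
back: M1=-9/4
M: M0=0, M1=-9/4, M2=0
seg 0: a=2, c=M0/2=0, d=(M1−M0)/(6·1)=-3/8, b=Δ0−h0·(2M0+M1)/6=11/8
seg 1: a=3, c=M1/2=-9/8, d=(M2−M1)/(6·3)=1/8, b=Δ1−h1·(2M1+M2)/6=1/4
t_q=3/4 → seg 0, τ=3/4; S=2+11/8·τ+0·τ²+-3/8·τ³=1471/512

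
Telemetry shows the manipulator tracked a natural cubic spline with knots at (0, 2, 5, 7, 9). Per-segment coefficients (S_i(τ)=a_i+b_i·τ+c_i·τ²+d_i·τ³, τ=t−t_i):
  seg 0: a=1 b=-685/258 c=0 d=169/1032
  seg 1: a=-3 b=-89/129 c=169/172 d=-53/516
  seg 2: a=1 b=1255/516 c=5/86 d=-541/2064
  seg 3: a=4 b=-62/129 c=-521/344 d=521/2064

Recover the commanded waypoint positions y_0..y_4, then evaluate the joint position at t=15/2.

y_0=1 y_1=-3 y_2=1 y_3=4 y_4=-1
S(15/2) = 18783/5504

y_0 = S_0(0) = a_0 = 1
y_1 = S_1(0) = a_1 = -3
y_2 = S_2(0) = a_2 = 1
y_3 = S_3(0) = a_3 = 4
y_4 = S_3(2) = -1
t_q=15/2 is in segment 3 (τ=1/2); S_3(τ)=18783/5504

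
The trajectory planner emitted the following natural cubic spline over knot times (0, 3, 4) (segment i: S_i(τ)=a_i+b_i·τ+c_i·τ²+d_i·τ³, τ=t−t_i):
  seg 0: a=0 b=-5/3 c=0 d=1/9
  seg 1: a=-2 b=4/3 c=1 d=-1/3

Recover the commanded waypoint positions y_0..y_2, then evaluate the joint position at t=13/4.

y_0=0 y_1=-2 y_2=0
S(13/4) = -103/64

y_0 = S_0(0) = a_0 = 0
y_1 = S_1(0) = a_1 = -2
y_2 = S_1(1) = 0
t_q=13/4 is in segment 1 (τ=1/4); S_1(τ)=-103/64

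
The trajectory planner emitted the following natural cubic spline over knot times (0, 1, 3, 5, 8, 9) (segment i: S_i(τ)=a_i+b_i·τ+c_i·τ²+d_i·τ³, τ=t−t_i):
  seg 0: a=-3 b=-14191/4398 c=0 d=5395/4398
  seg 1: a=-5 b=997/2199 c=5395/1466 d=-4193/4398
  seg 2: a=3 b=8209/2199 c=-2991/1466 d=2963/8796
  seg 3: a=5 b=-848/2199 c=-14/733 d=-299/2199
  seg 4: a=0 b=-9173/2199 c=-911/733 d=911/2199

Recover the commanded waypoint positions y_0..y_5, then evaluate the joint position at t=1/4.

y_0 = S_0(0) = a_0 = -3
y_1 = S_1(0) = a_1 = -5
y_2 = S_2(0) = a_2 = 3
y_3 = S_3(0) = a_3 = 5
y_4 = S_4(0) = a_4 = 0
y_5 = S_4(1) = -5
t_q=1/4 is in segment 0 (τ=1/4); S_0(τ)=-355359/93824

y_0=-3 y_1=-5 y_2=3 y_3=5 y_4=0 y_5=-5
S(1/4) = -355359/93824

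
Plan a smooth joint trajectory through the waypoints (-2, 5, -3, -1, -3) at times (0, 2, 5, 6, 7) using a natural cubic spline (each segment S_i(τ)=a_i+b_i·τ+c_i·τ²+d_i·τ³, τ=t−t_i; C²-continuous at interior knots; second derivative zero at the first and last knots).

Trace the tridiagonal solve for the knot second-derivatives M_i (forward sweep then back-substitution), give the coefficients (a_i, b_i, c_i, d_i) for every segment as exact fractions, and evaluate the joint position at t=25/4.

  seg 0: a=-2 b=2216/411 c=0 d=-1555/3288
  seg 1: a=5 b=-233/822 c=-1555/548 d=3359/4932
  seg 2: a=-3 b=1775/1644 c=451/137 d=-3899/1644
  seg 3: a=-1 b=451/822 c=-2095/548 d=2095/1644
S(25/4) = -37943/35072

Δ: Δ0=7/2, Δ1=-8/3, Δ2=2, Δ3=-2
row 1: diag=10, rhs=-37; c'=3/10, d'=-37/10
row 2: denom=8−3·3/10=71/10; d'=(28−3·-37/10)/(71/10)=391/71
row 3: denom=4−1·10/71=274/71; d'=(-24−1·391/71)/(274/71)=-2095/274
back: M3=-2095/274
back: M2=391/71−10/71·-2095/274=902/137
back: M1=-37/10−3/10·902/137=-1555/274
M: M0=0, M1=-1555/274, M2=902/137, M3=-2095/274, M4=0
seg 0: a=-2, c=M0/2=0, d=(M1−M0)/(6·2)=-1555/3288, b=Δ0−h0·(2M0+M1)/6=2216/411
seg 1: a=5, c=M1/2=-1555/548, d=(M2−M1)/(6·3)=3359/4932, b=Δ1−h1·(2M1+M2)/6=-233/822
seg 2: a=-3, c=M2/2=451/137, d=(M3−M2)/(6·1)=-3899/1644, b=Δ2−h2·(2M2+M3)/6=1775/1644
seg 3: a=-1, c=M3/2=-2095/548, d=(M4−M3)/(6·1)=2095/1644, b=Δ3−h3·(2M3+M4)/6=451/822
t_q=25/4 → seg 3, τ=1/4; S=-1+451/822·τ+-2095/548·τ²+2095/1644·τ³=-37943/35072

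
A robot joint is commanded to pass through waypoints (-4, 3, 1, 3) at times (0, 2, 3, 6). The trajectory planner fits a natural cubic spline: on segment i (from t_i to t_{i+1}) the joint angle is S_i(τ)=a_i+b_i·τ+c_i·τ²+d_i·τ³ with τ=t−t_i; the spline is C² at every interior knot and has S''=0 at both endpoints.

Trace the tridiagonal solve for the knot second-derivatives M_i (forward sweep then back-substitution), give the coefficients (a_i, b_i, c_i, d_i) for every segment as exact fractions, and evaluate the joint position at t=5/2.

  seg 0: a=-4 b=1547/282 c=0 d=-70/141
  seg 1: a=3 b=-133/282 c=-140/47 d=409/282
  seg 2: a=1 b=-293/141 c=129/94 d=-43/282
S(5/2) = 1655/752

Δ: Δ0=7/2, Δ1=-2, Δ2=2/3
row 1: diag=6, rhs=-33; c'=1/6, d'=-11/2
row 2: denom=8−1·1/6=47/6; d'=(16−1·-11/2)/(47/6)=129/47
back: M2=129/47
back: M1=-11/2−1/6·129/47=-280/47
M: M0=0, M1=-280/47, M2=129/47, M3=0
seg 0: a=-4, c=M0/2=0, d=(M1−M0)/(6·2)=-70/141, b=Δ0−h0·(2M0+M1)/6=1547/282
seg 1: a=3, c=M1/2=-140/47, d=(M2−M1)/(6·1)=409/282, b=Δ1−h1·(2M1+M2)/6=-133/282
seg 2: a=1, c=M2/2=129/94, d=(M3−M2)/(6·3)=-43/282, b=Δ2−h2·(2M2+M3)/6=-293/141
t_q=5/2 → seg 1, τ=1/2; S=3+-133/282·τ+-140/47·τ²+409/282·τ³=1655/752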